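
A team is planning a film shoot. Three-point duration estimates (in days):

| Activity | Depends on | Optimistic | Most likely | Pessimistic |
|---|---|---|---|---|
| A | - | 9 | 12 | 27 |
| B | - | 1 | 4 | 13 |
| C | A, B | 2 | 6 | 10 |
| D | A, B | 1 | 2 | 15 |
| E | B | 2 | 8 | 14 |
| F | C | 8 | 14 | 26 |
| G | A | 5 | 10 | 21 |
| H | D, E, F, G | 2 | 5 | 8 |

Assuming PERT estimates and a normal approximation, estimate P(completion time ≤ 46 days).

0.906

te_A = (9 + 4·12 + 27)/6 = 84/6 = 14; σ²_A = ((27−9)/6)² = 9.000
te_B = (1 + 4·4 + 13)/6 = 30/6 = 5; σ²_B = ((13−1)/6)² = 4.000
te_C = (2 + 4·6 + 10)/6 = 36/6 = 6; σ²_C = ((10−2)/6)² = 1.778
te_D = (1 + 4·2 + 15)/6 = 24/6 = 4; σ²_D = ((15−1)/6)² = 5.444
te_E = (2 + 4·8 + 14)/6 = 48/6 = 8; σ²_E = ((14−2)/6)² = 4.000
te_F = (8 + 4·14 + 26)/6 = 90/6 = 15; σ²_F = ((26−8)/6)² = 9.000
te_G = (5 + 4·10 + 21)/6 = 66/6 = 11; σ²_G = ((21−5)/6)² = 7.111
te_H = (2 + 4·5 + 8)/6 = 30/6 = 5; σ²_H = ((8−2)/6)² = 1.000

Forward pass:
ES_A = 0; EF_A = 14
ES_B = 0; EF_B = 5
ES_C = max(EF_A=14, EF_B=5) = 14; EF_C = 14+6 = 20
ES_D = max(EF_A=14, EF_B=5) = 14; EF_D = 14+4 = 18
ES_E = 5; EF_E = 5+8 = 13
ES_F = 20; EF_F = 20+15 = 35
ES_G = 14; EF_G = 14+11 = 25
ES_H = max(EF_D=18, EF_E=13, EF_F=35, EF_G=25) = 35; EF_H = 35+5 = 40
Expected project duration μ = 40 days. Critical path: A → C → F → H.

Variance along critical path = 9.000 + 1.778 + 9.000 + 1.000 = 20.778; σ = √20.778 = 4.558 days.
Z = (46 − 40) / 4.558 = 1.316
P(T ≤ 46) = Φ(1.316) ≈ 0.906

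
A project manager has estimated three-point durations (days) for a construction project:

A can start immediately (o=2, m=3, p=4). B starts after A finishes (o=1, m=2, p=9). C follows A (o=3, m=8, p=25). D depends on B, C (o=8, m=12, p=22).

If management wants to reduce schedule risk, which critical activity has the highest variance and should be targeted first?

C

te_A = (2 + 4·3 + 4)/6 = 18/6 = 3; σ²_A = ((4−2)/6)² = 0.111
te_B = (1 + 4·2 + 9)/6 = 18/6 = 3; σ²_B = ((9−1)/6)² = 1.778
te_C = (3 + 4·8 + 25)/6 = 60/6 = 10; σ²_C = ((25−3)/6)² = 13.444
te_D = (8 + 4·12 + 22)/6 = 78/6 = 13; σ²_D = ((22−8)/6)² = 5.444

Forward pass:
ES_A = 0; EF_A = 3
ES_B = 3; EF_B = 3+3 = 6
ES_C = 3; EF_C = 3+10 = 13
ES_D = max(EF_B=6, EF_C=13) = 13; EF_D = 13+13 = 26
Expected project duration μ = 26 days. Critical path: A → C → D.

Variances on critical path: σ²_A=0.111, σ²_C=13.444, σ²_D=5.444.
Largest is σ²_C = 13.444.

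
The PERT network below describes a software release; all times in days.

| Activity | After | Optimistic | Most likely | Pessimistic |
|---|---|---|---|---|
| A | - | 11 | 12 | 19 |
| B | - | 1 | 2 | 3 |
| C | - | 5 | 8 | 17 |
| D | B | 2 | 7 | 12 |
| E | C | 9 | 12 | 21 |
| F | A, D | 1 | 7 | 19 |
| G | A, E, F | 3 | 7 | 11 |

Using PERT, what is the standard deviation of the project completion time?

te_A = (11 + 4·12 + 19)/6 = 78/6 = 13; σ²_A = ((19−11)/6)² = 1.778
te_B = (1 + 4·2 + 3)/6 = 12/6 = 2; σ²_B = ((3−1)/6)² = 0.111
te_C = (5 + 4·8 + 17)/6 = 54/6 = 9; σ²_C = ((17−5)/6)² = 4.000
te_D = (2 + 4·7 + 12)/6 = 42/6 = 7; σ²_D = ((12−2)/6)² = 2.778
te_E = (9 + 4·12 + 21)/6 = 78/6 = 13; σ²_E = ((21−9)/6)² = 4.000
te_F = (1 + 4·7 + 19)/6 = 48/6 = 8; σ²_F = ((19−1)/6)² = 9.000
te_G = (3 + 4·7 + 11)/6 = 42/6 = 7; σ²_G = ((11−3)/6)² = 1.778

Forward pass:
ES_A = 0; EF_A = 13
ES_B = 0; EF_B = 2
ES_C = 0; EF_C = 9
ES_D = 2; EF_D = 2+7 = 9
ES_E = 9; EF_E = 9+13 = 22
ES_F = max(EF_A=13, EF_D=9) = 13; EF_F = 13+8 = 21
ES_G = max(EF_A=13, EF_E=22, EF_F=21) = 22; EF_G = 22+7 = 29
Expected project duration μ = 29 days. Critical path: C → E → G.

Variance along critical path = 4.000 + 4.000 + 1.778 = 9.778
σ = √9.778 = 3.127 days

3.13 days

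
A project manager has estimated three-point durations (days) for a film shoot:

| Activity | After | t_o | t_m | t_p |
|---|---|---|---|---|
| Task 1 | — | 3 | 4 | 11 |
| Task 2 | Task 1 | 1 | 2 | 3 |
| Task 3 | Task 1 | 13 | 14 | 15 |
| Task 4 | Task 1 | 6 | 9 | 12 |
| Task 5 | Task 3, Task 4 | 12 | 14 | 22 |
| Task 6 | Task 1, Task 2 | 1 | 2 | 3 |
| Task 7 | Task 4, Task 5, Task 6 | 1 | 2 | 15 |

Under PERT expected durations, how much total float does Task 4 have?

te_Task 1 = (3 + 4·4 + 11)/6 = 30/6 = 5
te_Task 2 = (1 + 4·2 + 3)/6 = 12/6 = 2
te_Task 3 = (13 + 4·14 + 15)/6 = 84/6 = 14
te_Task 4 = (6 + 4·9 + 12)/6 = 54/6 = 9
te_Task 5 = (12 + 4·14 + 22)/6 = 90/6 = 15
te_Task 6 = (1 + 4·2 + 3)/6 = 12/6 = 2
te_Task 7 = (1 + 4·2 + 15)/6 = 24/6 = 4

Forward pass:
ES_Task 1 = 0; EF_Task 1 = 5
ES_Task 2 = 5; EF_Task 2 = 5+2 = 7
ES_Task 3 = 5; EF_Task 3 = 5+14 = 19
ES_Task 4 = 5; EF_Task 4 = 5+9 = 14
ES_Task 5 = max(EF_Task 3=19, EF_Task 4=14) = 19; EF_Task 5 = 19+15 = 34
ES_Task 6 = max(EF_Task 1=5, EF_Task 2=7) = 7; EF_Task 6 = 7+2 = 9
ES_Task 7 = max(EF_Task 4=14, EF_Task 5=34, EF_Task 6=9) = 34; EF_Task 7 = 34+4 = 38
Expected project duration μ = 38 days. Critical path: Task 1 → Task 3 → Task 5 → Task 7.

Backward pass:
LF_Task 7 = 38; LS_Task 7 = 38−4 = 34
LF_Task 6 = LS_Task 7 = 34; LS_Task 6 = 34−2 = 32
LF_Task 5 = LS_Task 7 = 34; LS_Task 5 = 34−15 = 19
LF_Task 4 = min(LS_Task 5=19, LS_Task 7=34) = 19; LS_Task 4 = 19−9 = 10
LF_Task 3 = LS_Task 5 = 19; LS_Task 3 = 19−14 = 5
LF_Task 2 = LS_Task 6 = 32; LS_Task 2 = 32−2 = 30
LF_Task 1 = min(LS_Task 2=30, LS_Task 3=5, LS_Task 4=10, LS_Task 6=32) = 5; LS_Task 1 = 5−5 = 0
Slack_Task 4 = LS_Task 4 − ES_Task 4 = 10 − 5 = 5

5 days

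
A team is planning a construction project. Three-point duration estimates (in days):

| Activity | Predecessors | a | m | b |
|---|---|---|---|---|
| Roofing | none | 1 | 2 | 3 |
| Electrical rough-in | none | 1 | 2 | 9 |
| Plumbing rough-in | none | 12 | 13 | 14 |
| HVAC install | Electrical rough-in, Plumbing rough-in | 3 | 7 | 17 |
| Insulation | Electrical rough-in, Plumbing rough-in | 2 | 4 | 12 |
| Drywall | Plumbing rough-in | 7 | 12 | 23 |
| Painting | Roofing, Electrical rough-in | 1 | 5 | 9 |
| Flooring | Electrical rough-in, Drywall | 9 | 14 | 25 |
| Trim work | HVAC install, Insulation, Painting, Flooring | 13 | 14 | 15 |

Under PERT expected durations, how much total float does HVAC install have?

te_Roofing = (1 + 4·2 + 3)/6 = 12/6 = 2
te_Electrical rough-in = (1 + 4·2 + 9)/6 = 18/6 = 3
te_Plumbing rough-in = (12 + 4·13 + 14)/6 = 78/6 = 13
te_HVAC install = (3 + 4·7 + 17)/6 = 48/6 = 8
te_Insulation = (2 + 4·4 + 12)/6 = 30/6 = 5
te_Drywall = (7 + 4·12 + 23)/6 = 78/6 = 13
te_Painting = (1 + 4·5 + 9)/6 = 30/6 = 5
te_Flooring = (9 + 4·14 + 25)/6 = 90/6 = 15
te_Trim work = (13 + 4·14 + 15)/6 = 84/6 = 14

Forward pass:
ES_Roofing = 0; EF_Roofing = 2
ES_Electrical rough-in = 0; EF_Electrical rough-in = 3
ES_Plumbing rough-in = 0; EF_Plumbing rough-in = 13
ES_HVAC install = max(EF_Electrical rough-in=3, EF_Plumbing rough-in=13) = 13; EF_HVAC install = 13+8 = 21
ES_Insulation = max(EF_Electrical rough-in=3, EF_Plumbing rough-in=13) = 13; EF_Insulation = 13+5 = 18
ES_Drywall = 13; EF_Drywall = 13+13 = 26
ES_Painting = max(EF_Roofing=2, EF_Electrical rough-in=3) = 3; EF_Painting = 3+5 = 8
ES_Flooring = max(EF_Electrical rough-in=3, EF_Drywall=26) = 26; EF_Flooring = 26+15 = 41
ES_Trim work = max(EF_HVAC install=21, EF_Insulation=18, EF_Painting=8, EF_Flooring=41) = 41; EF_Trim work = 41+14 = 55
Expected project duration μ = 55 days. Critical path: Plumbing rough-in → Drywall → Flooring → Trim work.

Backward pass:
LF_Trim work = 55; LS_Trim work = 55−14 = 41
LF_Flooring = LS_Trim work = 41; LS_Flooring = 41−15 = 26
LF_Painting = LS_Trim work = 41; LS_Painting = 41−5 = 36
LF_Drywall = LS_Flooring = 26; LS_Drywall = 26−13 = 13
LF_Insulation = LS_Trim work = 41; LS_Insulation = 41−5 = 36
LF_HVAC install = LS_Trim work = 41; LS_HVAC install = 41−8 = 33
LF_Plumbing rough-in = min(LS_HVAC install=33, LS_Insulation=36, LS_Drywall=13) = 13; LS_Plumbing rough-in = 13−13 = 0
LF_Electrical rough-in = min(LS_HVAC install=33, LS_Insulation=36, LS_Painting=36, LS_Flooring=26) = 26; LS_Electrical rough-in = 26−3 = 23
LF_Roofing = LS_Painting = 36; LS_Roofing = 36−2 = 34
Slack_HVAC install = LS_HVAC install − ES_HVAC install = 33 − 13 = 20

20 days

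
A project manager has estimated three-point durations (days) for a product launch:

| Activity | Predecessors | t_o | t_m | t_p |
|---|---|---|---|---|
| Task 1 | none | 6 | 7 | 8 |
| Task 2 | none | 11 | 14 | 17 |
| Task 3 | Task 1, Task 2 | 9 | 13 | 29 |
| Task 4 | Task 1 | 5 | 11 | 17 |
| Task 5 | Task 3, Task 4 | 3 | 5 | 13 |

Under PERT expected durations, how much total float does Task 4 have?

11 days

te_Task 1 = (6 + 4·7 + 8)/6 = 42/6 = 7
te_Task 2 = (11 + 4·14 + 17)/6 = 84/6 = 14
te_Task 3 = (9 + 4·13 + 29)/6 = 90/6 = 15
te_Task 4 = (5 + 4·11 + 17)/6 = 66/6 = 11
te_Task 5 = (3 + 4·5 + 13)/6 = 36/6 = 6

Forward pass:
ES_Task 1 = 0; EF_Task 1 = 7
ES_Task 2 = 0; EF_Task 2 = 14
ES_Task 3 = max(EF_Task 1=7, EF_Task 2=14) = 14; EF_Task 3 = 14+15 = 29
ES_Task 4 = 7; EF_Task 4 = 7+11 = 18
ES_Task 5 = max(EF_Task 3=29, EF_Task 4=18) = 29; EF_Task 5 = 29+6 = 35
Expected project duration μ = 35 days. Critical path: Task 2 → Task 3 → Task 5.

Backward pass:
LF_Task 5 = 35; LS_Task 5 = 35−6 = 29
LF_Task 4 = LS_Task 5 = 29; LS_Task 4 = 29−11 = 18
LF_Task 3 = LS_Task 5 = 29; LS_Task 3 = 29−15 = 14
LF_Task 2 = LS_Task 3 = 14; LS_Task 2 = 14−14 = 0
LF_Task 1 = min(LS_Task 3=14, LS_Task 4=18) = 14; LS_Task 1 = 14−7 = 7
Slack_Task 4 = LS_Task 4 − ES_Task 4 = 18 − 7 = 11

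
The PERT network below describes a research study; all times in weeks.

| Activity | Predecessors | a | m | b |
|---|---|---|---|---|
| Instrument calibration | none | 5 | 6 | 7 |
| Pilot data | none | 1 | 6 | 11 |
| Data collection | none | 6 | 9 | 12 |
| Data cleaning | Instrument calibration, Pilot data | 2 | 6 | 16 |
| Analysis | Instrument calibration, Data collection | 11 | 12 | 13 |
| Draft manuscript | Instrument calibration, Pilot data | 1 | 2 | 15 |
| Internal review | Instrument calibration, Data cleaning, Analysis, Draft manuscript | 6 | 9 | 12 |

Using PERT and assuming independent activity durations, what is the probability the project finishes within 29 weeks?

0.246

te_Instrument calibration = (5 + 4·6 + 7)/6 = 36/6 = 6; σ²_Instrument calibration = ((7−5)/6)² = 0.111
te_Pilot data = (1 + 4·6 + 11)/6 = 36/6 = 6; σ²_Pilot data = ((11−1)/6)² = 2.778
te_Data collection = (6 + 4·9 + 12)/6 = 54/6 = 9; σ²_Data collection = ((12−6)/6)² = 1.000
te_Data cleaning = (2 + 4·6 + 16)/6 = 42/6 = 7; σ²_Data cleaning = ((16−2)/6)² = 5.444
te_Analysis = (11 + 4·12 + 13)/6 = 72/6 = 12; σ²_Analysis = ((13−11)/6)² = 0.111
te_Draft manuscript = (1 + 4·2 + 15)/6 = 24/6 = 4; σ²_Draft manuscript = ((15−1)/6)² = 5.444
te_Internal review = (6 + 4·9 + 12)/6 = 54/6 = 9; σ²_Internal review = ((12−6)/6)² = 1.000

Forward pass:
ES_Instrument calibration = 0; EF_Instrument calibration = 6
ES_Pilot data = 0; EF_Pilot data = 6
ES_Data collection = 0; EF_Data collection = 9
ES_Data cleaning = max(EF_Instrument calibration=6, EF_Pilot data=6) = 6; EF_Data cleaning = 6+7 = 13
ES_Analysis = max(EF_Instrument calibration=6, EF_Data collection=9) = 9; EF_Analysis = 9+12 = 21
ES_Draft manuscript = max(EF_Instrument calibration=6, EF_Pilot data=6) = 6; EF_Draft manuscript = 6+4 = 10
ES_Internal review = max(EF_Instrument calibration=6, EF_Data cleaning=13, EF_Analysis=21, EF_Draft manuscript=10) = 21; EF_Internal review = 21+9 = 30
Expected project duration μ = 30 weeks. Critical path: Data collection → Analysis → Internal review.

Variance along critical path = 1.000 + 0.111 + 1.000 = 2.111; σ = √2.111 = 1.453 weeks.
Z = (29 − 30) / 1.453 = -0.688
P(T ≤ 29) = Φ(-0.688) ≈ 0.246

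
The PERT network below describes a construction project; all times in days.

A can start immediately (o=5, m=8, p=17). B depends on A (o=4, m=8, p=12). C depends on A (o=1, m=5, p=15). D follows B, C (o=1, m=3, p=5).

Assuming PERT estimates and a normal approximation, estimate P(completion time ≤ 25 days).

0.977

te_A = (5 + 4·8 + 17)/6 = 54/6 = 9; σ²_A = ((17−5)/6)² = 4.000
te_B = (4 + 4·8 + 12)/6 = 48/6 = 8; σ²_B = ((12−4)/6)² = 1.778
te_C = (1 + 4·5 + 15)/6 = 36/6 = 6; σ²_C = ((15−1)/6)² = 5.444
te_D = (1 + 4·3 + 5)/6 = 18/6 = 3; σ²_D = ((5−1)/6)² = 0.444

Forward pass:
ES_A = 0; EF_A = 9
ES_B = 9; EF_B = 9+8 = 17
ES_C = 9; EF_C = 9+6 = 15
ES_D = max(EF_B=17, EF_C=15) = 17; EF_D = 17+3 = 20
Expected project duration μ = 20 days. Critical path: A → B → D.

Variance along critical path = 4.000 + 1.778 + 0.444 = 6.222; σ = √6.222 = 2.494 days.
Z = (25 − 20) / 2.494 = 2.004
P(T ≤ 25) = Φ(2.004) ≈ 0.977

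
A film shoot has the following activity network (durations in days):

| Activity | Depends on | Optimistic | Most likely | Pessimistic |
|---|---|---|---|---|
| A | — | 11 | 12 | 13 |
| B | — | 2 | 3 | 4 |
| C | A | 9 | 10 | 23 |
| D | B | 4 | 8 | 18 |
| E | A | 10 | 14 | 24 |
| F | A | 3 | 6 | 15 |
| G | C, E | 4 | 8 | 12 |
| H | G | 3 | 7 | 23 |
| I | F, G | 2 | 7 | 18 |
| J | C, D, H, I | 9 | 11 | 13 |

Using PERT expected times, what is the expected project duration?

55 days

te_A = (11 + 4·12 + 13)/6 = 72/6 = 12
te_B = (2 + 4·3 + 4)/6 = 18/6 = 3
te_C = (9 + 4·10 + 23)/6 = 72/6 = 12
te_D = (4 + 4·8 + 18)/6 = 54/6 = 9
te_E = (10 + 4·14 + 24)/6 = 90/6 = 15
te_F = (3 + 4·6 + 15)/6 = 42/6 = 7
te_G = (4 + 4·8 + 12)/6 = 48/6 = 8
te_H = (3 + 4·7 + 23)/6 = 54/6 = 9
te_I = (2 + 4·7 + 18)/6 = 48/6 = 8
te_J = (9 + 4·11 + 13)/6 = 66/6 = 11

Forward pass:
ES_A = 0; EF_A = 12
ES_B = 0; EF_B = 3
ES_C = 12; EF_C = 12+12 = 24
ES_D = 3; EF_D = 3+9 = 12
ES_E = 12; EF_E = 12+15 = 27
ES_F = 12; EF_F = 12+7 = 19
ES_G = max(EF_C=24, EF_E=27) = 27; EF_G = 27+8 = 35
ES_H = 35; EF_H = 35+9 = 44
ES_I = max(EF_F=19, EF_G=35) = 35; EF_I = 35+8 = 43
ES_J = max(EF_C=24, EF_D=12, EF_H=44, EF_I=43) = 44; EF_J = 44+11 = 55
Expected project duration μ = 55 days. Critical path: A → E → G → H → J.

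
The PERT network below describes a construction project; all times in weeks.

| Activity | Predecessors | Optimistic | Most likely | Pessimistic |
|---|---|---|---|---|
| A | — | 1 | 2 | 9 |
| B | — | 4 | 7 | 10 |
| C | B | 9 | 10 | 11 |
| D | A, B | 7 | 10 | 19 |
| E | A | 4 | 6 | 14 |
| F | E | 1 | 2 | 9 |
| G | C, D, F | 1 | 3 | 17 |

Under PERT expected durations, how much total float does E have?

te_A = (1 + 4·2 + 9)/6 = 18/6 = 3
te_B = (4 + 4·7 + 10)/6 = 42/6 = 7
te_C = (9 + 4·10 + 11)/6 = 60/6 = 10
te_D = (7 + 4·10 + 19)/6 = 66/6 = 11
te_E = (4 + 4·6 + 14)/6 = 42/6 = 7
te_F = (1 + 4·2 + 9)/6 = 18/6 = 3
te_G = (1 + 4·3 + 17)/6 = 30/6 = 5

Forward pass:
ES_A = 0; EF_A = 3
ES_B = 0; EF_B = 7
ES_C = 7; EF_C = 7+10 = 17
ES_D = max(EF_A=3, EF_B=7) = 7; EF_D = 7+11 = 18
ES_E = 3; EF_E = 3+7 = 10
ES_F = 10; EF_F = 10+3 = 13
ES_G = max(EF_C=17, EF_D=18, EF_F=13) = 18; EF_G = 18+5 = 23
Expected project duration μ = 23 weeks. Critical path: B → D → G.

Backward pass:
LF_G = 23; LS_G = 23−5 = 18
LF_F = LS_G = 18; LS_F = 18−3 = 15
LF_E = LS_F = 15; LS_E = 15−7 = 8
LF_D = LS_G = 18; LS_D = 18−11 = 7
LF_C = LS_G = 18; LS_C = 18−10 = 8
LF_B = min(LS_C=8, LS_D=7) = 7; LS_B = 7−7 = 0
LF_A = min(LS_D=7, LS_E=8) = 7; LS_A = 7−3 = 4
Slack_E = LS_E − ES_E = 8 − 3 = 5

5 weeks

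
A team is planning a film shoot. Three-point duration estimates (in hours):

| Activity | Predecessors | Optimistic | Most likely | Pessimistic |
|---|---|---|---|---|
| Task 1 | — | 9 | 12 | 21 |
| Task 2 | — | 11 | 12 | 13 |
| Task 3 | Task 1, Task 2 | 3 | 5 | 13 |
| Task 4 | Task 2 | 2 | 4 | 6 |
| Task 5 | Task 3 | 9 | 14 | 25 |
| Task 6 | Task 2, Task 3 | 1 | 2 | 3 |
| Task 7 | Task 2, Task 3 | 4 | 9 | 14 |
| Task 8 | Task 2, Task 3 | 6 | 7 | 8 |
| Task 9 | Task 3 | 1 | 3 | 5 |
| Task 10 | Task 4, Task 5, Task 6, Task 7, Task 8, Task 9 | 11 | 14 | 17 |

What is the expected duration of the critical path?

te_Task 1 = (9 + 4·12 + 21)/6 = 78/6 = 13
te_Task 2 = (11 + 4·12 + 13)/6 = 72/6 = 12
te_Task 3 = (3 + 4·5 + 13)/6 = 36/6 = 6
te_Task 4 = (2 + 4·4 + 6)/6 = 24/6 = 4
te_Task 5 = (9 + 4·14 + 25)/6 = 90/6 = 15
te_Task 6 = (1 + 4·2 + 3)/6 = 12/6 = 2
te_Task 7 = (4 + 4·9 + 14)/6 = 54/6 = 9
te_Task 8 = (6 + 4·7 + 8)/6 = 42/6 = 7
te_Task 9 = (1 + 4·3 + 5)/6 = 18/6 = 3
te_Task 10 = (11 + 4·14 + 17)/6 = 84/6 = 14

Forward pass:
ES_Task 1 = 0; EF_Task 1 = 13
ES_Task 2 = 0; EF_Task 2 = 12
ES_Task 3 = max(EF_Task 1=13, EF_Task 2=12) = 13; EF_Task 3 = 13+6 = 19
ES_Task 4 = 12; EF_Task 4 = 12+4 = 16
ES_Task 5 = 19; EF_Task 5 = 19+15 = 34
ES_Task 6 = max(EF_Task 2=12, EF_Task 3=19) = 19; EF_Task 6 = 19+2 = 21
ES_Task 7 = max(EF_Task 2=12, EF_Task 3=19) = 19; EF_Task 7 = 19+9 = 28
ES_Task 8 = max(EF_Task 2=12, EF_Task 3=19) = 19; EF_Task 8 = 19+7 = 26
ES_Task 9 = 19; EF_Task 9 = 19+3 = 22
ES_Task 10 = max(EF_Task 4=16, EF_Task 5=34, EF_Task 6=21, EF_Task 7=28, EF_Task 8=26, EF_Task 9=22) = 34; EF_Task 10 = 34+14 = 48
Expected project duration μ = 48 hours. Critical path: Task 1 → Task 3 → Task 5 → Task 10.

48 hours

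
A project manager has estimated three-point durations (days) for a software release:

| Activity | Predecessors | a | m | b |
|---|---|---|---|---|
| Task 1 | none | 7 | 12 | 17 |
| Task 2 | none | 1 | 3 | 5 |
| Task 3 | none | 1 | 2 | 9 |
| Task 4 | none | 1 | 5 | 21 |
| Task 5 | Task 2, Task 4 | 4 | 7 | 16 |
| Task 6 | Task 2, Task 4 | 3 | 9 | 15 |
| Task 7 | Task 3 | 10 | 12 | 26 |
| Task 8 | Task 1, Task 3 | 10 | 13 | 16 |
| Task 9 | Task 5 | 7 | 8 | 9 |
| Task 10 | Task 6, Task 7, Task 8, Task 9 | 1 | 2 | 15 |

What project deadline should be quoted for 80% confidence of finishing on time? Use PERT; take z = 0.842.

te_Task 1 = (7 + 4·12 + 17)/6 = 72/6 = 12; σ²_Task 1 = ((17−7)/6)² = 2.778
te_Task 2 = (1 + 4·3 + 5)/6 = 18/6 = 3; σ²_Task 2 = ((5−1)/6)² = 0.444
te_Task 3 = (1 + 4·2 + 9)/6 = 18/6 = 3; σ²_Task 3 = ((9−1)/6)² = 1.778
te_Task 4 = (1 + 4·5 + 21)/6 = 42/6 = 7; σ²_Task 4 = ((21−1)/6)² = 11.111
te_Task 5 = (4 + 4·7 + 16)/6 = 48/6 = 8; σ²_Task 5 = ((16−4)/6)² = 4.000
te_Task 6 = (3 + 4·9 + 15)/6 = 54/6 = 9; σ²_Task 6 = ((15−3)/6)² = 4.000
te_Task 7 = (10 + 4·12 + 26)/6 = 84/6 = 14; σ²_Task 7 = ((26−10)/6)² = 7.111
te_Task 8 = (10 + 4·13 + 16)/6 = 78/6 = 13; σ²_Task 8 = ((16−10)/6)² = 1.000
te_Task 9 = (7 + 4·8 + 9)/6 = 48/6 = 8; σ²_Task 9 = ((9−7)/6)² = 0.111
te_Task 10 = (1 + 4·2 + 15)/6 = 24/6 = 4; σ²_Task 10 = ((15−1)/6)² = 5.444

Forward pass:
ES_Task 1 = 0; EF_Task 1 = 12
ES_Task 2 = 0; EF_Task 2 = 3
ES_Task 3 = 0; EF_Task 3 = 3
ES_Task 4 = 0; EF_Task 4 = 7
ES_Task 5 = max(EF_Task 2=3, EF_Task 4=7) = 7; EF_Task 5 = 7+8 = 15
ES_Task 6 = max(EF_Task 2=3, EF_Task 4=7) = 7; EF_Task 6 = 7+9 = 16
ES_Task 7 = 3; EF_Task 7 = 3+14 = 17
ES_Task 8 = max(EF_Task 1=12, EF_Task 3=3) = 12; EF_Task 8 = 12+13 = 25
ES_Task 9 = 15; EF_Task 9 = 15+8 = 23
ES_Task 10 = max(EF_Task 6=16, EF_Task 7=17, EF_Task 8=25, EF_Task 9=23) = 25; EF_Task 10 = 25+4 = 29
Expected project duration μ = 29 days. Critical path: Task 1 → Task 8 → Task 10.

Variance along critical path = 2.778 + 1.000 + 5.444 = 9.222; σ = 3.037 days.
D = μ + z·σ = 29 + 0.842·3.037 = 31.6 days

31.6 days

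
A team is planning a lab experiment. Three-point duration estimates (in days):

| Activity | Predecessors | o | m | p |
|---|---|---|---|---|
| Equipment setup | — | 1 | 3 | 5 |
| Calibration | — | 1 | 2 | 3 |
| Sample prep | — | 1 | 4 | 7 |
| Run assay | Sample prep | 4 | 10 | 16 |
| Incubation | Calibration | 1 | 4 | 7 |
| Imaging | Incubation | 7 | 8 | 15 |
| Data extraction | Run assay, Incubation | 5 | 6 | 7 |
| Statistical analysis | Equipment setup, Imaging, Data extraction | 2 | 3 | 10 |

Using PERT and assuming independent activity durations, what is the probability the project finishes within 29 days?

0.972

te_Equipment setup = (1 + 4·3 + 5)/6 = 18/6 = 3; σ²_Equipment setup = ((5−1)/6)² = 0.444
te_Calibration = (1 + 4·2 + 3)/6 = 12/6 = 2; σ²_Calibration = ((3−1)/6)² = 0.111
te_Sample prep = (1 + 4·4 + 7)/6 = 24/6 = 4; σ²_Sample prep = ((7−1)/6)² = 1.000
te_Run assay = (4 + 4·10 + 16)/6 = 60/6 = 10; σ²_Run assay = ((16−4)/6)² = 4.000
te_Incubation = (1 + 4·4 + 7)/6 = 24/6 = 4; σ²_Incubation = ((7−1)/6)² = 1.000
te_Imaging = (7 + 4·8 + 15)/6 = 54/6 = 9; σ²_Imaging = ((15−7)/6)² = 1.778
te_Data extraction = (5 + 4·6 + 7)/6 = 36/6 = 6; σ²_Data extraction = ((7−5)/6)² = 0.111
te_Statistical analysis = (2 + 4·3 + 10)/6 = 24/6 = 4; σ²_Statistical analysis = ((10−2)/6)² = 1.778

Forward pass:
ES_Equipment setup = 0; EF_Equipment setup = 3
ES_Calibration = 0; EF_Calibration = 2
ES_Sample prep = 0; EF_Sample prep = 4
ES_Run assay = 4; EF_Run assay = 4+10 = 14
ES_Incubation = 2; EF_Incubation = 2+4 = 6
ES_Imaging = 6; EF_Imaging = 6+9 = 15
ES_Data extraction = max(EF_Run assay=14, EF_Incubation=6) = 14; EF_Data extraction = 14+6 = 20
ES_Statistical analysis = max(EF_Equipment setup=3, EF_Imaging=15, EF_Data extraction=20) = 20; EF_Statistical analysis = 20+4 = 24
Expected project duration μ = 24 days. Critical path: Sample prep → Run assay → Data extraction → Statistical analysis.

Variance along critical path = 1.000 + 4.000 + 0.111 + 1.778 = 6.889; σ = √6.889 = 2.625 days.
Z = (29 − 24) / 2.625 = 1.905
P(T ≤ 29) = Φ(1.905) ≈ 0.972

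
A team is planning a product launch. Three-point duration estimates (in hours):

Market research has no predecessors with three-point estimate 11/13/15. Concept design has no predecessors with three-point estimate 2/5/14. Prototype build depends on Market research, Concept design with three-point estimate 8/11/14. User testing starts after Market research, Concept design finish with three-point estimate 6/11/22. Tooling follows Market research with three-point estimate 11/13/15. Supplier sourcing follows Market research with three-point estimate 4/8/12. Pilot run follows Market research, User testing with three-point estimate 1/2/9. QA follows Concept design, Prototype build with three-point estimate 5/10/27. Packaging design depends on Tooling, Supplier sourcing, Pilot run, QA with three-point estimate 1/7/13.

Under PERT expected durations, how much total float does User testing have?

8 hours

te_Market research = (11 + 4·13 + 15)/6 = 78/6 = 13
te_Concept design = (2 + 4·5 + 14)/6 = 36/6 = 6
te_Prototype build = (8 + 4·11 + 14)/6 = 66/6 = 11
te_User testing = (6 + 4·11 + 22)/6 = 72/6 = 12
te_Tooling = (11 + 4·13 + 15)/6 = 78/6 = 13
te_Supplier sourcing = (4 + 4·8 + 12)/6 = 48/6 = 8
te_Pilot run = (1 + 4·2 + 9)/6 = 18/6 = 3
te_QA = (5 + 4·10 + 27)/6 = 72/6 = 12
te_Packaging design = (1 + 4·7 + 13)/6 = 42/6 = 7

Forward pass:
ES_Market research = 0; EF_Market research = 13
ES_Concept design = 0; EF_Concept design = 6
ES_Prototype build = max(EF_Market research=13, EF_Concept design=6) = 13; EF_Prototype build = 13+11 = 24
ES_User testing = max(EF_Market research=13, EF_Concept design=6) = 13; EF_User testing = 13+12 = 25
ES_Tooling = 13; EF_Tooling = 13+13 = 26
ES_Supplier sourcing = 13; EF_Supplier sourcing = 13+8 = 21
ES_Pilot run = max(EF_Market research=13, EF_User testing=25) = 25; EF_Pilot run = 25+3 = 28
ES_QA = max(EF_Concept design=6, EF_Prototype build=24) = 24; EF_QA = 24+12 = 36
ES_Packaging design = max(EF_Tooling=26, EF_Supplier sourcing=21, EF_Pilot run=28, EF_QA=36) = 36; EF_Packaging design = 36+7 = 43
Expected project duration μ = 43 hours. Critical path: Market research → Prototype build → QA → Packaging design.

Backward pass:
LF_Packaging design = 43; LS_Packaging design = 43−7 = 36
LF_QA = LS_Packaging design = 36; LS_QA = 36−12 = 24
LF_Pilot run = LS_Packaging design = 36; LS_Pilot run = 36−3 = 33
LF_Supplier sourcing = LS_Packaging design = 36; LS_Supplier sourcing = 36−8 = 28
LF_Tooling = LS_Packaging design = 36; LS_Tooling = 36−13 = 23
LF_User testing = LS_Pilot run = 33; LS_User testing = 33−12 = 21
LF_Prototype build = LS_QA = 24; LS_Prototype build = 24−11 = 13
LF_Concept design = min(LS_Prototype build=13, LS_User testing=21, LS_QA=24) = 13; LS_Concept design = 13−6 = 7
LF_Market research = min(LS_Prototype build=13, LS_User testing=21, LS_Tooling=23, LS_Supplier sourcing=28, LS_Pilot run=33) = 13; LS_Market research = 13−13 = 0
Slack_User testing = LS_User testing − ES_User testing = 21 − 13 = 8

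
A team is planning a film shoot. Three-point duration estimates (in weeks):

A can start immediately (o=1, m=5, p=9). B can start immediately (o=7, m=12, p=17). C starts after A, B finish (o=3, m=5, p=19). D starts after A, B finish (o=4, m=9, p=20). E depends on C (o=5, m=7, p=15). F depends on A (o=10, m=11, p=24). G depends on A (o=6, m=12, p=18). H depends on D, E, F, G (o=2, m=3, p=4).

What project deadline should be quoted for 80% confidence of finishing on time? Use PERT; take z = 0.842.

te_A = (1 + 4·5 + 9)/6 = 30/6 = 5; σ²_A = ((9−1)/6)² = 1.778
te_B = (7 + 4·12 + 17)/6 = 72/6 = 12; σ²_B = ((17−7)/6)² = 2.778
te_C = (3 + 4·5 + 19)/6 = 42/6 = 7; σ²_C = ((19−3)/6)² = 7.111
te_D = (4 + 4·9 + 20)/6 = 60/6 = 10; σ²_D = ((20−4)/6)² = 7.111
te_E = (5 + 4·7 + 15)/6 = 48/6 = 8; σ²_E = ((15−5)/6)² = 2.778
te_F = (10 + 4·11 + 24)/6 = 78/6 = 13; σ²_F = ((24−10)/6)² = 5.444
te_G = (6 + 4·12 + 18)/6 = 72/6 = 12; σ²_G = ((18−6)/6)² = 4.000
te_H = (2 + 4·3 + 4)/6 = 18/6 = 3; σ²_H = ((4−2)/6)² = 0.111

Forward pass:
ES_A = 0; EF_A = 5
ES_B = 0; EF_B = 12
ES_C = max(EF_A=5, EF_B=12) = 12; EF_C = 12+7 = 19
ES_D = max(EF_A=5, EF_B=12) = 12; EF_D = 12+10 = 22
ES_E = 19; EF_E = 19+8 = 27
ES_F = 5; EF_F = 5+13 = 18
ES_G = 5; EF_G = 5+12 = 17
ES_H = max(EF_D=22, EF_E=27, EF_F=18, EF_G=17) = 27; EF_H = 27+3 = 30
Expected project duration μ = 30 weeks. Critical path: B → C → E → H.

Variance along critical path = 2.778 + 7.111 + 2.778 + 0.111 = 12.778; σ = 3.575 weeks.
D = μ + z·σ = 30 + 0.842·3.575 = 33.0 weeks

33.0 weeks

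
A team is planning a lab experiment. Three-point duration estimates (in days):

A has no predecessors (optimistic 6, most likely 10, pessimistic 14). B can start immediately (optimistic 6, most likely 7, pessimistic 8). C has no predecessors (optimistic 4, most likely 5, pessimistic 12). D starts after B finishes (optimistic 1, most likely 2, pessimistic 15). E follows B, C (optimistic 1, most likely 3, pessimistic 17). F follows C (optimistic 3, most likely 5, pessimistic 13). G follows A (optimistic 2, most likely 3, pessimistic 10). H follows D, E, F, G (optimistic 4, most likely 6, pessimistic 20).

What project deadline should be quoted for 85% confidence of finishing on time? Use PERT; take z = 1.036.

te_A = (6 + 4·10 + 14)/6 = 60/6 = 10; σ²_A = ((14−6)/6)² = 1.778
te_B = (6 + 4·7 + 8)/6 = 42/6 = 7; σ²_B = ((8−6)/6)² = 0.111
te_C = (4 + 4·5 + 12)/6 = 36/6 = 6; σ²_C = ((12−4)/6)² = 1.778
te_D = (1 + 4·2 + 15)/6 = 24/6 = 4; σ²_D = ((15−1)/6)² = 5.444
te_E = (1 + 4·3 + 17)/6 = 30/6 = 5; σ²_E = ((17−1)/6)² = 7.111
te_F = (3 + 4·5 + 13)/6 = 36/6 = 6; σ²_F = ((13−3)/6)² = 2.778
te_G = (2 + 4·3 + 10)/6 = 24/6 = 4; σ²_G = ((10−2)/6)² = 1.778
te_H = (4 + 4·6 + 20)/6 = 48/6 = 8; σ²_H = ((20−4)/6)² = 7.111

Forward pass:
ES_A = 0; EF_A = 10
ES_B = 0; EF_B = 7
ES_C = 0; EF_C = 6
ES_D = 7; EF_D = 7+4 = 11
ES_E = max(EF_B=7, EF_C=6) = 7; EF_E = 7+5 = 12
ES_F = 6; EF_F = 6+6 = 12
ES_G = 10; EF_G = 10+4 = 14
ES_H = max(EF_D=11, EF_E=12, EF_F=12, EF_G=14) = 14; EF_H = 14+8 = 22
Expected project duration μ = 22 days. Critical path: A → G → H.

Variance along critical path = 1.778 + 1.778 + 7.111 = 10.667; σ = 3.266 days.
D = μ + z·σ = 22 + 1.036·3.266 = 25.4 days

25.4 days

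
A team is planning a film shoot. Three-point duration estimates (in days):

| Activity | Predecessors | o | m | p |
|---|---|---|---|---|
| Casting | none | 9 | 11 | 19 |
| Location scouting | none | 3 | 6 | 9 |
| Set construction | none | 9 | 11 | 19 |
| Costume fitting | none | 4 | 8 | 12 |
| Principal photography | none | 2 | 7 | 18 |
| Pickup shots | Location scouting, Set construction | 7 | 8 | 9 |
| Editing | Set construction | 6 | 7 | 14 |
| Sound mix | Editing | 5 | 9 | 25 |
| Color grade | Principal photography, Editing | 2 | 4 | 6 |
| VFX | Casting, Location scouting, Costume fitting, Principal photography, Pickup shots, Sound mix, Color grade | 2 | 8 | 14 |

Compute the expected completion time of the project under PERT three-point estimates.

39 days

te_Casting = (9 + 4·11 + 19)/6 = 72/6 = 12
te_Location scouting = (3 + 4·6 + 9)/6 = 36/6 = 6
te_Set construction = (9 + 4·11 + 19)/6 = 72/6 = 12
te_Costume fitting = (4 + 4·8 + 12)/6 = 48/6 = 8
te_Principal photography = (2 + 4·7 + 18)/6 = 48/6 = 8
te_Pickup shots = (7 + 4·8 + 9)/6 = 48/6 = 8
te_Editing = (6 + 4·7 + 14)/6 = 48/6 = 8
te_Sound mix = (5 + 4·9 + 25)/6 = 66/6 = 11
te_Color grade = (2 + 4·4 + 6)/6 = 24/6 = 4
te_VFX = (2 + 4·8 + 14)/6 = 48/6 = 8

Forward pass:
ES_Casting = 0; EF_Casting = 12
ES_Location scouting = 0; EF_Location scouting = 6
ES_Set construction = 0; EF_Set construction = 12
ES_Costume fitting = 0; EF_Costume fitting = 8
ES_Principal photography = 0; EF_Principal photography = 8
ES_Pickup shots = max(EF_Location scouting=6, EF_Set construction=12) = 12; EF_Pickup shots = 12+8 = 20
ES_Editing = 12; EF_Editing = 12+8 = 20
ES_Sound mix = 20; EF_Sound mix = 20+11 = 31
ES_Color grade = max(EF_Principal photography=8, EF_Editing=20) = 20; EF_Color grade = 20+4 = 24
ES_VFX = max(EF_Casting=12, EF_Location scouting=6, EF_Costume fitting=8, EF_Principal photography=8, EF_Pickup shots=20, EF_Sound mix=31, EF_Color grade=24) = 31; EF_VFX = 31+8 = 39
Expected project duration μ = 39 days. Critical path: Set construction → Editing → Sound mix → VFX.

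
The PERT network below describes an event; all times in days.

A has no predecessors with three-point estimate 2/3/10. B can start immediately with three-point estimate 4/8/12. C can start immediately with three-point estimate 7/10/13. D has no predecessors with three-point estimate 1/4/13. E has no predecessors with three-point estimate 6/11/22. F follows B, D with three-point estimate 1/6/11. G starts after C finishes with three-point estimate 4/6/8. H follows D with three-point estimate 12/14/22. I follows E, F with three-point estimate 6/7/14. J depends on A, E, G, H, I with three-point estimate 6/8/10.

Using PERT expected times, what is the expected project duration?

te_A = (2 + 4·3 + 10)/6 = 24/6 = 4
te_B = (4 + 4·8 + 12)/6 = 48/6 = 8
te_C = (7 + 4·10 + 13)/6 = 60/6 = 10
te_D = (1 + 4·4 + 13)/6 = 30/6 = 5
te_E = (6 + 4·11 + 22)/6 = 72/6 = 12
te_F = (1 + 4·6 + 11)/6 = 36/6 = 6
te_G = (4 + 4·6 + 8)/6 = 36/6 = 6
te_H = (12 + 4·14 + 22)/6 = 90/6 = 15
te_I = (6 + 4·7 + 14)/6 = 48/6 = 8
te_J = (6 + 4·8 + 10)/6 = 48/6 = 8

Forward pass:
ES_A = 0; EF_A = 4
ES_B = 0; EF_B = 8
ES_C = 0; EF_C = 10
ES_D = 0; EF_D = 5
ES_E = 0; EF_E = 12
ES_F = max(EF_B=8, EF_D=5) = 8; EF_F = 8+6 = 14
ES_G = 10; EF_G = 10+6 = 16
ES_H = 5; EF_H = 5+15 = 20
ES_I = max(EF_E=12, EF_F=14) = 14; EF_I = 14+8 = 22
ES_J = max(EF_A=4, EF_E=12, EF_G=16, EF_H=20, EF_I=22) = 22; EF_J = 22+8 = 30
Expected project duration μ = 30 days. Critical path: B → F → I → J.

30 days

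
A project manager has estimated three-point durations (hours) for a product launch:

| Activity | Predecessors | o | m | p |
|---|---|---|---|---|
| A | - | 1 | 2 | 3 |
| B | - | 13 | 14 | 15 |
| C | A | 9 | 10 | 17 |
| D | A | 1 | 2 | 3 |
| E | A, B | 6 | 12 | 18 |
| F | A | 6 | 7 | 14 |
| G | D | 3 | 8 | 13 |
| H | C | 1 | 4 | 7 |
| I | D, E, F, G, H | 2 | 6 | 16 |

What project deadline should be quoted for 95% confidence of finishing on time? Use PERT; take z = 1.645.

38.1 hours

te_A = (1 + 4·2 + 3)/6 = 12/6 = 2; σ²_A = ((3−1)/6)² = 0.111
te_B = (13 + 4·14 + 15)/6 = 84/6 = 14; σ²_B = ((15−13)/6)² = 0.111
te_C = (9 + 4·10 + 17)/6 = 66/6 = 11; σ²_C = ((17−9)/6)² = 1.778
te_D = (1 + 4·2 + 3)/6 = 12/6 = 2; σ²_D = ((3−1)/6)² = 0.111
te_E = (6 + 4·12 + 18)/6 = 72/6 = 12; σ²_E = ((18−6)/6)² = 4.000
te_F = (6 + 4·7 + 14)/6 = 48/6 = 8; σ²_F = ((14−6)/6)² = 1.778
te_G = (3 + 4·8 + 13)/6 = 48/6 = 8; σ²_G = ((13−3)/6)² = 2.778
te_H = (1 + 4·4 + 7)/6 = 24/6 = 4; σ²_H = ((7−1)/6)² = 1.000
te_I = (2 + 4·6 + 16)/6 = 42/6 = 7; σ²_I = ((16−2)/6)² = 5.444

Forward pass:
ES_A = 0; EF_A = 2
ES_B = 0; EF_B = 14
ES_C = 2; EF_C = 2+11 = 13
ES_D = 2; EF_D = 2+2 = 4
ES_E = max(EF_A=2, EF_B=14) = 14; EF_E = 14+12 = 26
ES_F = 2; EF_F = 2+8 = 10
ES_G = 4; EF_G = 4+8 = 12
ES_H = 13; EF_H = 13+4 = 17
ES_I = max(EF_D=4, EF_E=26, EF_F=10, EF_G=12, EF_H=17) = 26; EF_I = 26+7 = 33
Expected project duration μ = 33 hours. Critical path: B → E → I.

Variance along critical path = 0.111 + 4.000 + 5.444 = 9.556; σ = 3.091 hours.
D = μ + z·σ = 33 + 1.645·3.091 = 38.1 hours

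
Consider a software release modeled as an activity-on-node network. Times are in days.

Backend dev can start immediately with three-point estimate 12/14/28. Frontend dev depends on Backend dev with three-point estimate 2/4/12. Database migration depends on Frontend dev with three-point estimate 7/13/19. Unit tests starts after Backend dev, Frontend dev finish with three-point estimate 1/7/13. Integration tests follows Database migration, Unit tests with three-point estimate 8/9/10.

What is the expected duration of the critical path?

43 days

te_Backend dev = (12 + 4·14 + 28)/6 = 96/6 = 16
te_Frontend dev = (2 + 4·4 + 12)/6 = 30/6 = 5
te_Database migration = (7 + 4·13 + 19)/6 = 78/6 = 13
te_Unit tests = (1 + 4·7 + 13)/6 = 42/6 = 7
te_Integration tests = (8 + 4·9 + 10)/6 = 54/6 = 9

Forward pass:
ES_Backend dev = 0; EF_Backend dev = 16
ES_Frontend dev = 16; EF_Frontend dev = 16+5 = 21
ES_Database migration = 21; EF_Database migration = 21+13 = 34
ES_Unit tests = max(EF_Backend dev=16, EF_Frontend dev=21) = 21; EF_Unit tests = 21+7 = 28
ES_Integration tests = max(EF_Database migration=34, EF_Unit tests=28) = 34; EF_Integration tests = 34+9 = 43
Expected project duration μ = 43 days. Critical path: Backend dev → Frontend dev → Database migration → Integration tests.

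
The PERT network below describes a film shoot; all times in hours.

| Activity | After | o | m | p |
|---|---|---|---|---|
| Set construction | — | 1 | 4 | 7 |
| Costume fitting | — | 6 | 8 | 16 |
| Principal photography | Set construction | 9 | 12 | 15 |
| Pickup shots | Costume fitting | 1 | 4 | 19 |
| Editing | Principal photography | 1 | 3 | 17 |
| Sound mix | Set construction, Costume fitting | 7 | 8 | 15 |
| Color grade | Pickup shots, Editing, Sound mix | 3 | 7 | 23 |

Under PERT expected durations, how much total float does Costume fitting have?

te_Set construction = (1 + 4·4 + 7)/6 = 24/6 = 4
te_Costume fitting = (6 + 4·8 + 16)/6 = 54/6 = 9
te_Principal photography = (9 + 4·12 + 15)/6 = 72/6 = 12
te_Pickup shots = (1 + 4·4 + 19)/6 = 36/6 = 6
te_Editing = (1 + 4·3 + 17)/6 = 30/6 = 5
te_Sound mix = (7 + 4·8 + 15)/6 = 54/6 = 9
te_Color grade = (3 + 4·7 + 23)/6 = 54/6 = 9

Forward pass:
ES_Set construction = 0; EF_Set construction = 4
ES_Costume fitting = 0; EF_Costume fitting = 9
ES_Principal photography = 4; EF_Principal photography = 4+12 = 16
ES_Pickup shots = 9; EF_Pickup shots = 9+6 = 15
ES_Editing = 16; EF_Editing = 16+5 = 21
ES_Sound mix = max(EF_Set construction=4, EF_Costume fitting=9) = 9; EF_Sound mix = 9+9 = 18
ES_Color grade = max(EF_Pickup shots=15, EF_Editing=21, EF_Sound mix=18) = 21; EF_Color grade = 21+9 = 30
Expected project duration μ = 30 hours. Critical path: Set construction → Principal photography → Editing → Color grade.

Backward pass:
LF_Color grade = 30; LS_Color grade = 30−9 = 21
LF_Sound mix = LS_Color grade = 21; LS_Sound mix = 21−9 = 12
LF_Editing = LS_Color grade = 21; LS_Editing = 21−5 = 16
LF_Pickup shots = LS_Color grade = 21; LS_Pickup shots = 21−6 = 15
LF_Principal photography = LS_Editing = 16; LS_Principal photography = 16−12 = 4
LF_Costume fitting = min(LS_Pickup shots=15, LS_Sound mix=12) = 12; LS_Costume fitting = 12−9 = 3
LF_Set construction = min(LS_Principal photography=4, LS_Sound mix=12) = 4; LS_Set construction = 4−4 = 0
Slack_Costume fitting = LS_Costume fitting − ES_Costume fitting = 3 − 0 = 3

3 hours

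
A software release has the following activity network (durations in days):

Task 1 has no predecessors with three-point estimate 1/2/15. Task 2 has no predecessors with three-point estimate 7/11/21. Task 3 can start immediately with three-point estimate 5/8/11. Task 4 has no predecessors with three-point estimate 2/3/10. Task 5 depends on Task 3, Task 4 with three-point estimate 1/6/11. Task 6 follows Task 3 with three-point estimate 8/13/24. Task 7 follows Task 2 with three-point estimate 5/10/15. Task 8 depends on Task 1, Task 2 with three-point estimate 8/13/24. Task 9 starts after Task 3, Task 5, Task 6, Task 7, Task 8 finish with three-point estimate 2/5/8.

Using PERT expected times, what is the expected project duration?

31 days

te_Task 1 = (1 + 4·2 + 15)/6 = 24/6 = 4
te_Task 2 = (7 + 4·11 + 21)/6 = 72/6 = 12
te_Task 3 = (5 + 4·8 + 11)/6 = 48/6 = 8
te_Task 4 = (2 + 4·3 + 10)/6 = 24/6 = 4
te_Task 5 = (1 + 4·6 + 11)/6 = 36/6 = 6
te_Task 6 = (8 + 4·13 + 24)/6 = 84/6 = 14
te_Task 7 = (5 + 4·10 + 15)/6 = 60/6 = 10
te_Task 8 = (8 + 4·13 + 24)/6 = 84/6 = 14
te_Task 9 = (2 + 4·5 + 8)/6 = 30/6 = 5

Forward pass:
ES_Task 1 = 0; EF_Task 1 = 4
ES_Task 2 = 0; EF_Task 2 = 12
ES_Task 3 = 0; EF_Task 3 = 8
ES_Task 4 = 0; EF_Task 4 = 4
ES_Task 5 = max(EF_Task 3=8, EF_Task 4=4) = 8; EF_Task 5 = 8+6 = 14
ES_Task 6 = 8; EF_Task 6 = 8+14 = 22
ES_Task 7 = 12; EF_Task 7 = 12+10 = 22
ES_Task 8 = max(EF_Task 1=4, EF_Task 2=12) = 12; EF_Task 8 = 12+14 = 26
ES_Task 9 = max(EF_Task 3=8, EF_Task 5=14, EF_Task 6=22, EF_Task 7=22, EF_Task 8=26) = 26; EF_Task 9 = 26+5 = 31
Expected project duration μ = 31 days. Critical path: Task 2 → Task 8 → Task 9.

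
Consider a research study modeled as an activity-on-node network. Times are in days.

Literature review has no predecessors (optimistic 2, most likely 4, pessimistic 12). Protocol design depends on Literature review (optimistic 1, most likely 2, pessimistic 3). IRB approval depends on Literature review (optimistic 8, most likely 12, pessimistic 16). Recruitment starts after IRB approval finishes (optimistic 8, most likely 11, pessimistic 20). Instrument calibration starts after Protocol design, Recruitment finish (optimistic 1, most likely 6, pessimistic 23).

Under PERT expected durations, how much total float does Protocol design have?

22 days

te_Literature review = (2 + 4·4 + 12)/6 = 30/6 = 5
te_Protocol design = (1 + 4·2 + 3)/6 = 12/6 = 2
te_IRB approval = (8 + 4·12 + 16)/6 = 72/6 = 12
te_Recruitment = (8 + 4·11 + 20)/6 = 72/6 = 12
te_Instrument calibration = (1 + 4·6 + 23)/6 = 48/6 = 8

Forward pass:
ES_Literature review = 0; EF_Literature review = 5
ES_Protocol design = 5; EF_Protocol design = 5+2 = 7
ES_IRB approval = 5; EF_IRB approval = 5+12 = 17
ES_Recruitment = 17; EF_Recruitment = 17+12 = 29
ES_Instrument calibration = max(EF_Protocol design=7, EF_Recruitment=29) = 29; EF_Instrument calibration = 29+8 = 37
Expected project duration μ = 37 days. Critical path: Literature review → IRB approval → Recruitment → Instrument calibration.

Backward pass:
LF_Instrument calibration = 37; LS_Instrument calibration = 37−8 = 29
LF_Recruitment = LS_Instrument calibration = 29; LS_Recruitment = 29−12 = 17
LF_IRB approval = LS_Recruitment = 17; LS_IRB approval = 17−12 = 5
LF_Protocol design = LS_Instrument calibration = 29; LS_Protocol design = 29−2 = 27
LF_Literature review = min(LS_Protocol design=27, LS_IRB approval=5) = 5; LS_Literature review = 5−5 = 0
Slack_Protocol design = LS_Protocol design − ES_Protocol design = 27 − 5 = 22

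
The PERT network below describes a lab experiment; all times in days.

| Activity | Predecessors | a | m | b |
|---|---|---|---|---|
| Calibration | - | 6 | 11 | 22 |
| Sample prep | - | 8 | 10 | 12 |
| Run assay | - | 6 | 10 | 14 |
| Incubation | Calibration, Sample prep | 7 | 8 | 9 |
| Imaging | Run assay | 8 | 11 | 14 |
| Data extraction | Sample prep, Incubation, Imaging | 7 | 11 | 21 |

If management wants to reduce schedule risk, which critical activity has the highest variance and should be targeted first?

Data extraction

te_Calibration = (6 + 4·11 + 22)/6 = 72/6 = 12; σ²_Calibration = ((22−6)/6)² = 7.111
te_Sample prep = (8 + 4·10 + 12)/6 = 60/6 = 10; σ²_Sample prep = ((12−8)/6)² = 0.444
te_Run assay = (6 + 4·10 + 14)/6 = 60/6 = 10; σ²_Run assay = ((14−6)/6)² = 1.778
te_Incubation = (7 + 4·8 + 9)/6 = 48/6 = 8; σ²_Incubation = ((9−7)/6)² = 0.111
te_Imaging = (8 + 4·11 + 14)/6 = 66/6 = 11; σ²_Imaging = ((14−8)/6)² = 1.000
te_Data extraction = (7 + 4·11 + 21)/6 = 72/6 = 12; σ²_Data extraction = ((21−7)/6)² = 5.444

Forward pass:
ES_Calibration = 0; EF_Calibration = 12
ES_Sample prep = 0; EF_Sample prep = 10
ES_Run assay = 0; EF_Run assay = 10
ES_Incubation = max(EF_Calibration=12, EF_Sample prep=10) = 12; EF_Incubation = 12+8 = 20
ES_Imaging = 10; EF_Imaging = 10+11 = 21
ES_Data extraction = max(EF_Sample prep=10, EF_Incubation=20, EF_Imaging=21) = 21; EF_Data extraction = 21+12 = 33
Expected project duration μ = 33 days. Critical path: Run assay → Imaging → Data extraction.

Variances on critical path: σ²_Run assay=1.778, σ²_Imaging=1.000, σ²_Data extraction=5.444.
Largest is σ²_Data extraction = 5.444.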